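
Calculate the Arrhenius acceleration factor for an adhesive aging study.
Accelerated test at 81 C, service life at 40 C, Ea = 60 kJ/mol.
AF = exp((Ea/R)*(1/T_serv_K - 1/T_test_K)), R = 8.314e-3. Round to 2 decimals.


T_test = 354.15 K, T_serv = 313.15 K
Ea/R = 60 / 0.008314 = 7216.74
AF = exp(7216.74 * (1/313.15 - 1/354.15))
= 14.41

14.41


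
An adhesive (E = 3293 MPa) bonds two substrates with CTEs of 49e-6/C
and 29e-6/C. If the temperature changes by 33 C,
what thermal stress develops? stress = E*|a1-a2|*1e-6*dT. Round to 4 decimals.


Stress = 3293 * |49 - 29| * 1e-6 * 33
= 2.1734 MPa

2.1734


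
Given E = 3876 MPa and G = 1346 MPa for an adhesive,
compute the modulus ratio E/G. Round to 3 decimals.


E/G ratio = 3876 / 1346 = 2.880

2.880


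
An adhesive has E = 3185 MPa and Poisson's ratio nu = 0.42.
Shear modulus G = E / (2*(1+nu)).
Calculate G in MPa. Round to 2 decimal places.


G = 3185 / (2*(1+0.42))
= 3185 / 2.84
= 1121.48 MPa

1121.48


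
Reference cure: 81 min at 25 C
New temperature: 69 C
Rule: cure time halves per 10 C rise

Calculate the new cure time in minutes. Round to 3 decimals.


factor = 2^((69-25)/10) = 21.1121
t_new = 81 / 21.1121 = 3.837 min

3.837


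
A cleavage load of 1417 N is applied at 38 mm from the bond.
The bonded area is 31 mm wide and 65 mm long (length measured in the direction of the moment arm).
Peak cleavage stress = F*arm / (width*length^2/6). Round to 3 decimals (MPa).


Moment = 1417 * 38 = 53846 N*mm
Section modulus = 31 * 4225 / 6 = 130975 / 6 mm^3
Stress = 53846 / (130975 / 6) = 323076 / 130975
= 2.467 MPa

2.467


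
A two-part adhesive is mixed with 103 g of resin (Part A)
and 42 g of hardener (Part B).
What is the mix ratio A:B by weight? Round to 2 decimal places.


Mix ratio = mass_A / mass_B
= 103 / 42
= 2.45

2.45


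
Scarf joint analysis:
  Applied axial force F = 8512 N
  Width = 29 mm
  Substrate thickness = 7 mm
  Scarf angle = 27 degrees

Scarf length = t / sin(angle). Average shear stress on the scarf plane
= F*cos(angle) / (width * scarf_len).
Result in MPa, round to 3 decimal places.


Scarf length = 7 / sin(27 deg) = 15.4188 mm
cos(27 deg) = 0.891007
Shear = 8512 * 0.891007 / (29 * 15.4188)
= 16.961 MPa

16.961


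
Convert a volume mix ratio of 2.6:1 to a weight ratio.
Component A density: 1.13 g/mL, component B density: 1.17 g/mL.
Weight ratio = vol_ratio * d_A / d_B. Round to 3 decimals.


= 2.6 * 1.13 / 1.17 = 2.511

2.511


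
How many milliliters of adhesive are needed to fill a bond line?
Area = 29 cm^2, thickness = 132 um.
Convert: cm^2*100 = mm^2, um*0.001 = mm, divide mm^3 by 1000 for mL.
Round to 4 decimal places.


= (29 * 100) * (132 * 0.001) / 1000
= 0.3828 mL

0.3828


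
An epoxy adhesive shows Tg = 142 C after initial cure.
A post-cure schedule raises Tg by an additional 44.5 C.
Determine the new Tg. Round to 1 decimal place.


New Tg = 142 + 44.5
= 186.5 C

186.5


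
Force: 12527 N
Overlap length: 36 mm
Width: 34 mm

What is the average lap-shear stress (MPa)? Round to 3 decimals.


Average shear stress = F / (overlap * width)
= 12527 / (36 * 34)
= 10.234 MPa

10.234


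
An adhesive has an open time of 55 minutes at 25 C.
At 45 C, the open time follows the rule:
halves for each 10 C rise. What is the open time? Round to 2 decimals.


Factor = 2^((45-25)/10) = 4.0000
Open time = 55 / 4.0000 = 13.75 min

13.75


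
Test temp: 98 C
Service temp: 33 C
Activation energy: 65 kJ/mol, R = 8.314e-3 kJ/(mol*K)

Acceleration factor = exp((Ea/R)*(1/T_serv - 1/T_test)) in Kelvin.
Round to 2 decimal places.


AF = exp((65/0.008314)*(1/306.15 - 1/371.15))
= 87.56

87.56


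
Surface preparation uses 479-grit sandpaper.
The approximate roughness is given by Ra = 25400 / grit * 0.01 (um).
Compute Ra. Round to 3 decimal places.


Ra = 25400 / 479 * 0.01
= 254 / 479
= 0.530 um

0.530


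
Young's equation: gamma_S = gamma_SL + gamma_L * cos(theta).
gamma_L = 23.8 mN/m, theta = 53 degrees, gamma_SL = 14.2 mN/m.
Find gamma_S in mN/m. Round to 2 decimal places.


cos(53 deg) = 0.601815
gamma_S = 14.2 + 23.8 * 0.601815
= 28.52 mN/m

28.52


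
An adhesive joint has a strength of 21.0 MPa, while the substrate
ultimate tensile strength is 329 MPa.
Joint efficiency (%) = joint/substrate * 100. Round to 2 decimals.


Efficiency = 21.0 / 329 * 100
= 6.38%

6.38


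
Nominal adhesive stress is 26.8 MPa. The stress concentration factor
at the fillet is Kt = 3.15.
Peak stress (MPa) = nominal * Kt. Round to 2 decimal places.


Peak = 26.8 * 3.15 = 84.42 MPa

84.42


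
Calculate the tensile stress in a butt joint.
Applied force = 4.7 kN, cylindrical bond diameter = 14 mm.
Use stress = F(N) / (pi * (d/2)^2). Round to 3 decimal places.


A = pi * 7.0^2 = 153.9380 mm^2
sigma = 4700.0 / 153.9380 = 30.532 MPa

30.532


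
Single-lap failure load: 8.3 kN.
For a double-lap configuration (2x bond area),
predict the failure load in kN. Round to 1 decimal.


Failure load = 8.3 * 2 = 16.6 kN

16.6


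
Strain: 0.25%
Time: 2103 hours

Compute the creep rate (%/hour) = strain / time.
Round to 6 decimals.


Creep rate = 0.25 / 2103
= 0.000119 %/h

0.000119


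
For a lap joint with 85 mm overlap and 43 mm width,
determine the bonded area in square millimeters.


Area = 85 * 43 = 3655 mm^2

3655


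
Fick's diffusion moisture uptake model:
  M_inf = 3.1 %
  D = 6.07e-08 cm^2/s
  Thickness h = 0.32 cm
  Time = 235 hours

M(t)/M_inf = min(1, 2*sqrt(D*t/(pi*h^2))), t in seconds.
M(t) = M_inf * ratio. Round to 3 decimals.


t_sec = 235 * 3600 = 846000
ratio = 2*sqrt(6.07e-08*846000/(pi*0.32^2))
= min(1, 0.799070)
= 0.799070
M(t) = 3.1 * 0.799070 = 2.477 %

2.477


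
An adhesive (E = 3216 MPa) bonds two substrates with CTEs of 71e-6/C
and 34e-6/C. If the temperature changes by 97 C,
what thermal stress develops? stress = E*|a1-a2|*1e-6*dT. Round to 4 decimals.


Stress = 3216 * |71 - 34| * 1e-6 * 97
= 11.5422 MPa

11.5422


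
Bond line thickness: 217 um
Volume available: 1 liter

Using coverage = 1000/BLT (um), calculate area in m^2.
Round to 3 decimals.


1 L = 1e6 mm^3, thickness = 217 um = 0.217 mm
Area = 1e6 / 0.217 mm^2 = (1e6 / 0.217) / 1e6 m^2 = 1000 / 217 m^2
= 4.608 m^2

4.608


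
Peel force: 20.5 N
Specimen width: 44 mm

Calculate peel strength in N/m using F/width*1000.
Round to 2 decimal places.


Peel strength = 20.5 / 44 * 1000 = 465.91 N/m

465.91


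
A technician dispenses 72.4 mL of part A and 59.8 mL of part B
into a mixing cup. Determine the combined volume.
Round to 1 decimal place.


Combined volume = 72.4 + 59.8
= 132.2 mL

132.2


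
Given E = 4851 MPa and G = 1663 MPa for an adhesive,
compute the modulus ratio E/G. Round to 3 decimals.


E/G ratio = 4851 / 1663 = 2.917

2.917


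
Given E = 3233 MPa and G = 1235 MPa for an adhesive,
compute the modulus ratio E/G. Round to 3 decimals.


E/G ratio = 3233 / 1235 = 2.618

2.618


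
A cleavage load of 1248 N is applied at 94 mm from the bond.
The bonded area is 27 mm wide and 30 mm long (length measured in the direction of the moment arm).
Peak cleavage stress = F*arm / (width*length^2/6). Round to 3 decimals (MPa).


Moment = 1248 * 94 = 117312 N*mm
Section modulus = 27 * 900 / 6 = 24300 / 6 mm^3
Stress = 117312 / (24300 / 6) = 703872 / 24300
= 28.966 MPa

28.966


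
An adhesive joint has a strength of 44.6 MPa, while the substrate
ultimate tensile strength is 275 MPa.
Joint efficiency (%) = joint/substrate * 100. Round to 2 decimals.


Efficiency = 44.6 / 275 * 100
= 16.22%

16.22


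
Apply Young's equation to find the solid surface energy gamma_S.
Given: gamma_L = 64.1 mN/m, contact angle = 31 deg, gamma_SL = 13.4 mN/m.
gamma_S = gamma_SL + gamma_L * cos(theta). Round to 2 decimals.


theta_rad = 31 * pi/180 = 0.541052
gamma_S = 13.4 + 64.1 * cos(0.541052)
= 68.34 mN/m

68.34


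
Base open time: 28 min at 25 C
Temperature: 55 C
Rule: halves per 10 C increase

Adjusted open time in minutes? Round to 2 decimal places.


Acceleration = 2^((55-25)/10) = 8.0000
Open time = 28 / 8.0000 = 3.50 min

3.50


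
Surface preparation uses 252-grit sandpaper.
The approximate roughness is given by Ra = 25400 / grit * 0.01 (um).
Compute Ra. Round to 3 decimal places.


Ra = 25400 / 252 * 0.01
= 254 / 252
= 1.008 um

1.008


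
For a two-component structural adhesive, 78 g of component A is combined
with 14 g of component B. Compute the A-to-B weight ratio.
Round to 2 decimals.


Weight ratio A:B = 78 / 14
= 5.57

5.57


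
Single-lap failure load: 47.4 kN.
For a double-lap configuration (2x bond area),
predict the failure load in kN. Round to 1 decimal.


Failure load = 47.4 * 2 = 94.8 kN

94.8


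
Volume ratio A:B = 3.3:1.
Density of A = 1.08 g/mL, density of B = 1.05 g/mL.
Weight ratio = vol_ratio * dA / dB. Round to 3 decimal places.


Wt ratio = 3.3 * 1.08 / 1.05
= 3.394

3.394


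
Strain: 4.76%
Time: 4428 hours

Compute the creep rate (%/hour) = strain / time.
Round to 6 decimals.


Creep rate = 4.76 / 4428
= 0.001075 %/h

0.001075


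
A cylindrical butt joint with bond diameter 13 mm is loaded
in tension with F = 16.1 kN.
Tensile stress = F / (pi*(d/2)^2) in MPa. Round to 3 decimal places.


Area = pi * (13/2)^2 = 132.7323 mm^2
Stress = 16.1*1000 / 132.7323
= 121.297 MPa

121.297


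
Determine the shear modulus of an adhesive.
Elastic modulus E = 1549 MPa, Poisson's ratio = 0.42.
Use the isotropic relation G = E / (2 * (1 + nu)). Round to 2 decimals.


G = 1549 / (2*(1+0.42)) = 1549 / 2.84
= 545.42 MPa

545.42


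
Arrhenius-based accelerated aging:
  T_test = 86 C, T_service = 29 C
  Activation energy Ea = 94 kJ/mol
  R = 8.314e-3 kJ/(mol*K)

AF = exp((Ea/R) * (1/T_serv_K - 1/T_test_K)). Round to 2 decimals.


T_test_K = 359.15, T_serv_K = 302.15
AF = exp((94/8.314e-3) * (1/302.15 - 1/359.15))
= 379.46

379.46


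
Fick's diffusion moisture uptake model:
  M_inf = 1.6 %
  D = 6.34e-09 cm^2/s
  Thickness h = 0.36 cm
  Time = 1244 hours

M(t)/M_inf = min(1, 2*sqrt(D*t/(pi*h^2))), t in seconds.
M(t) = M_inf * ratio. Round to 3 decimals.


t_sec = 1244 * 3600 = 4478400
ratio = 2*sqrt(6.34e-09*4478400/(pi*0.36^2))
= min(1, 0.528152)
= 0.528152
M(t) = 1.6 * 0.528152 = 0.845 %

0.845


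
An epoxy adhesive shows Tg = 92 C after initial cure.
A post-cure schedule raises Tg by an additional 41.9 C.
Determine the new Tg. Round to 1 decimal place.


New Tg = 92 + 41.9
= 133.9 C

133.9


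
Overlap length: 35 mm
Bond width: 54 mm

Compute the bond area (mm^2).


Bond area = 35 * 54 = 1890 mm^2

1890


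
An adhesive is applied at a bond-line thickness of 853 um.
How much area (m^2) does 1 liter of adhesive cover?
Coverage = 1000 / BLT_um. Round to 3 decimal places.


Coverage = 1000 / 853 = 1.172 m^2

1.172


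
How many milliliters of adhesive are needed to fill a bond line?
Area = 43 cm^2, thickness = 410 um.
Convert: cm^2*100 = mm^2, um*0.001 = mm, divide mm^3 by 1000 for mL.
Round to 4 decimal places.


= (43 * 100) * (410 * 0.001) / 1000
= 1.7630 mL

1.7630


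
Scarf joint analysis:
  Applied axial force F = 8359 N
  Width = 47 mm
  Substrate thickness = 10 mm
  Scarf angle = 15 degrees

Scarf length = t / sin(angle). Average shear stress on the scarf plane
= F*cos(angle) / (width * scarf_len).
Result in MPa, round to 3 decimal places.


Scarf length = 10 / sin(15 deg) = 38.6370 mm
cos(15 deg) = 0.965926
Shear = 8359 * 0.965926 / (47 * 38.6370)
= 4.446 MPa

4.446


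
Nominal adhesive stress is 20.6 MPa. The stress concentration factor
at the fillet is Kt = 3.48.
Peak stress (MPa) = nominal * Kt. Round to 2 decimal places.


Peak = 20.6 * 3.48 = 71.69 MPa

71.69


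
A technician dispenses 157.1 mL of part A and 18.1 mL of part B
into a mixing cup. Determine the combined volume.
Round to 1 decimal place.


Combined volume = 157.1 + 18.1
= 175.2 mL

175.2


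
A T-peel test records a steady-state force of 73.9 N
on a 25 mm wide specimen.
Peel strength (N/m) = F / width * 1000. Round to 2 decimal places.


Peel strength = 73.9 / 25 * 1000
= 2956.00 N/m

2956.00


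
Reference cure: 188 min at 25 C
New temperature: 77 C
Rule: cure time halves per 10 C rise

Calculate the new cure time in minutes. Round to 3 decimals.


factor = 2^((77-25)/10) = 36.7583
t_new = 188 / 36.7583 = 5.114 min

5.114


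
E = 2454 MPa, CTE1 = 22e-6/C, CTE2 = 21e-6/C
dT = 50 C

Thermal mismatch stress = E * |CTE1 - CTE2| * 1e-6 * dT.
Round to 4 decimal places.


= 2454 * 1e-6 * 50
= 0.1227 MPa

0.1227


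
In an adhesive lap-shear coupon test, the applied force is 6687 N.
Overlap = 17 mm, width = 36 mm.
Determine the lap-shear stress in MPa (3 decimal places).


stress = F / (overlap * width)
= 6687 / (17 * 36)
= 10.926 MPa

10.926


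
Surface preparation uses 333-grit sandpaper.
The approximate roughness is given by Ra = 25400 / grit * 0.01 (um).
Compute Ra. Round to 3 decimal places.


Ra = 25400 / 333 * 0.01
= 254 / 333
= 0.763 um

0.763


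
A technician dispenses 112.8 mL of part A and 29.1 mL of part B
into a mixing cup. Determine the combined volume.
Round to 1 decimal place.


Combined volume = 112.8 + 29.1
= 141.9 mL

141.9


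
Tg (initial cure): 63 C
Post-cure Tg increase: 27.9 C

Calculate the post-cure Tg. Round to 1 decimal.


Post-cure Tg = 63 + 27.9 = 90.9 C

90.9


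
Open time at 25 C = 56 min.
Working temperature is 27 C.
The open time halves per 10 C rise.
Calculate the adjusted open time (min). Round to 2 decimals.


factor = 2^((27 - 25) / 10) = 1.1487
ot = 56 / 1.1487 = 48.75 min

48.75


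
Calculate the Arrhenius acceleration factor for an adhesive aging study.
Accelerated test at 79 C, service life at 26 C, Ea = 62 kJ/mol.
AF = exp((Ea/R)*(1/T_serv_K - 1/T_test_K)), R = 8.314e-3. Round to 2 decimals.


T_test = 352.15 K, T_serv = 299.15 K
Ea/R = 62 / 0.008314 = 7457.30
AF = exp(7457.30 * (1/299.15 - 1/352.15))
= 42.60

42.60


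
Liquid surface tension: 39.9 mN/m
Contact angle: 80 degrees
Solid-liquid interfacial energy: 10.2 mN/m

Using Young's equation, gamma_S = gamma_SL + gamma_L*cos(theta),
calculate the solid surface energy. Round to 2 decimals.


gamma_S = 10.2 + 39.9 * cos(80)
= 17.13 mN/m

17.13


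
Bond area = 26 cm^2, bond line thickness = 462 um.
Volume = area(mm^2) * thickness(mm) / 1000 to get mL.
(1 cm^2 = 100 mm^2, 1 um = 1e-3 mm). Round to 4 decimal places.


area_mm2 = 26 * 100 = 2600
blt_mm = 462 * 1e-3 = 0.462
vol_mm3 = 2600 * 0.462 = 1201.2
vol_mL = 1201.2 / 1000 = 1.2012 mL

1.2012


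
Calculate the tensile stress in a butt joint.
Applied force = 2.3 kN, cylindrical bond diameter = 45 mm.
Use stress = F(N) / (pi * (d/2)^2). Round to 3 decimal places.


A = pi * 22.5^2 = 1590.4313 mm^2
sigma = 2300.0 / 1590.4313 = 1.446 MPa

1.446


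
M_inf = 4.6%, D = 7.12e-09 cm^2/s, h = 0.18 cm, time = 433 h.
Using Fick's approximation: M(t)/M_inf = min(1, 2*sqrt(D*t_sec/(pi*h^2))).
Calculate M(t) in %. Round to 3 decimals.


t = 1558800 s
ratio = min(1, 2*sqrt(7.12e-09*1558800/(pi*0.0324)))
= 0.660416
M(t) = 4.6 * 0.660416 = 3.038%

3.038


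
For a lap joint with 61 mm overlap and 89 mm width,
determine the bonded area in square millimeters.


Area = 61 * 89 = 5429 mm^2

5429


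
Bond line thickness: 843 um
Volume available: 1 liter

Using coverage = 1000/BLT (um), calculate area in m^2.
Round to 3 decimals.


1 L = 1e6 mm^3, thickness = 843 um = 0.843 mm
Area = 1e6 / 0.843 mm^2 = (1e6 / 0.843) / 1e6 m^2 = 1000 / 843 m^2
= 1.186 m^2

1.186


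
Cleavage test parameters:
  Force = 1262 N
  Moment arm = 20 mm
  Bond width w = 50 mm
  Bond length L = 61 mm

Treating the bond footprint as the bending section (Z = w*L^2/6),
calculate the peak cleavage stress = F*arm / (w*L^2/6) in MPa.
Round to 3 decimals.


M = 1262 * 20 = 25240 N*mm
Z = 50 * 61^2 / 6 = 186050 / 6 mm^3
sigma = M / Z = 6 * 25240 / 186050 = 151440 / 186050
= 0.814 MPa

0.814


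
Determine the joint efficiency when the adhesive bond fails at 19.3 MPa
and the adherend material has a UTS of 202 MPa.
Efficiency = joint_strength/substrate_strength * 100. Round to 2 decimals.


Joint efficiency = 19.3 / 202 * 100
= 9.55%

9.55


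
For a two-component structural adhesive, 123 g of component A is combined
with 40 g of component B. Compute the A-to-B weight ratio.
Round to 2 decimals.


Weight ratio A:B = 123 / 40
= 3.08

3.08


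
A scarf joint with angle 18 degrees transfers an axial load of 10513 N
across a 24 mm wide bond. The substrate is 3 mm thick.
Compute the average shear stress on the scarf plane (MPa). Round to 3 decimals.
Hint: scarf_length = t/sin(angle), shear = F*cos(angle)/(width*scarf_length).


scarf_length = 3 / sin(18 deg) = 9.7082 mm
cos(18 deg) = 0.951057
shear stress = 10513 * 0.951057 / (24 * 9.7082)
= 42.912 MPa

42.912


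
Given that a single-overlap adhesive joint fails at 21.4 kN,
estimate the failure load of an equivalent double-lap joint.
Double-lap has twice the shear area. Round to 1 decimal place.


Double-lap factor = 2
Expected load = 21.4 * 2 = 42.8 kN

42.8


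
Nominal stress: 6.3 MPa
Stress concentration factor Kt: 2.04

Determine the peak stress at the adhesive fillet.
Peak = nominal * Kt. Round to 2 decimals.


Peak stress = 6.3 * 2.04
= 12.85 MPa

12.85


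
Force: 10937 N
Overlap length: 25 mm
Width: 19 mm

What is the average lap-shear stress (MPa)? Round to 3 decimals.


Average shear stress = F / (overlap * width)
= 10937 / (25 * 19)
= 23.025 MPa

23.025


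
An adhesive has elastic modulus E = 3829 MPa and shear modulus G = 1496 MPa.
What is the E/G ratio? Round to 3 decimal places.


E/G = 3829 / 1496 = 2.559

2.559


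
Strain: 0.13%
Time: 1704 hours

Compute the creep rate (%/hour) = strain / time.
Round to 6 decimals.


Creep rate = 0.13 / 1704
= 0.000076 %/h

0.000076


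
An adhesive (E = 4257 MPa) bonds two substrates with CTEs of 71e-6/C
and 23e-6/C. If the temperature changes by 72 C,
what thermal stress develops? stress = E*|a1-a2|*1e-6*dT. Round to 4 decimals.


Stress = 4257 * |71 - 23| * 1e-6 * 72
= 14.7122 MPa

14.7122


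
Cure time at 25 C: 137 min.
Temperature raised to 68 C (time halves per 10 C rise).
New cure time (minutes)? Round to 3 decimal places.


Acceleration factor = 2^(43/10) = 19.6983
New time = 137 / 19.6983 = 6.955 min

6.955


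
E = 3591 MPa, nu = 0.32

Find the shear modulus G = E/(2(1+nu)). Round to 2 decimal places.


G = 3591 / (2 * 1.32)
= 1360.23 MPa

1360.23


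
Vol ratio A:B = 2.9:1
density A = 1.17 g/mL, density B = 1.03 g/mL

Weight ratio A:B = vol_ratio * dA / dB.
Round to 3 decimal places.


Weight ratio = 2.9 * 1.17 / 1.03
= 3.294

3.294


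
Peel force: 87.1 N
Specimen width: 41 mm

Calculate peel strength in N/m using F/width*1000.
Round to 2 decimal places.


Peel strength = 87.1 / 41 * 1000 = 2124.39 N/m

2124.39


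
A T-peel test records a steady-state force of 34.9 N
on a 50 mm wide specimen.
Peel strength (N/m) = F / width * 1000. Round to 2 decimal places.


Peel strength = 34.9 / 50 * 1000
= 698.00 N/m

698.00


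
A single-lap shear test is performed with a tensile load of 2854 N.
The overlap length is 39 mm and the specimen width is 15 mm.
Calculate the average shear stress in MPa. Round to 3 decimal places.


Shear stress = F / (overlap * width)
= 2854 / (39 * 15)
= 2854 / 585
= 4.879 MPa

4.879


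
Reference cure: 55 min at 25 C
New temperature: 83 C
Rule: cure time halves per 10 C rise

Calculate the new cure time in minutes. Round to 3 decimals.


factor = 2^((83-25)/10) = 55.7152
t_new = 55 / 55.7152 = 0.987 min

0.987


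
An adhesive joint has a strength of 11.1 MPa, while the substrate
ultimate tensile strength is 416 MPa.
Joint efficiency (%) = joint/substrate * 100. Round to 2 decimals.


Efficiency = 11.1 / 416 * 100
= 2.67%

2.67


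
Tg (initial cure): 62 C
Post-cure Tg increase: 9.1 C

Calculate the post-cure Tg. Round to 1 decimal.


Post-cure Tg = 62 + 9.1 = 71.1 C

71.1


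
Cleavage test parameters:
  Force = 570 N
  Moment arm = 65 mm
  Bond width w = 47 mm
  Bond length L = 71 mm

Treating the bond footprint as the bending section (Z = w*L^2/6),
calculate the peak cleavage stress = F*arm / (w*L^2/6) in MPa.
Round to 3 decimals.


M = 570 * 65 = 37050 N*mm
Z = 47 * 71^2 / 6 = 236927 / 6 mm^3
sigma = M / Z = 6 * 37050 / 236927 = 222300 / 236927
= 0.938 MPa

0.938


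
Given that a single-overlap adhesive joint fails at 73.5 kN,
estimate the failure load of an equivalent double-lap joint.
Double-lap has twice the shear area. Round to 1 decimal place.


Double-lap factor = 2
Expected load = 73.5 * 2 = 147.0 kN

147.0


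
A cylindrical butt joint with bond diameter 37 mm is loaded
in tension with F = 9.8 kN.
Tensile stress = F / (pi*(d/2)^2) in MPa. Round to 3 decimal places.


Area = pi * (37/2)^2 = 1075.2101 mm^2
Stress = 9.8*1000 / 1075.2101
= 9.114 MPa

9.114


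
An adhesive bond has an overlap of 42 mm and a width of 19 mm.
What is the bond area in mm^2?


Bond area = overlap * width
= 42 * 19
= 798 mm^2

798


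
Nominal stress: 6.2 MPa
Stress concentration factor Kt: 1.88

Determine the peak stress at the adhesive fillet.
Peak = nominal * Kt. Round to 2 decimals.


Peak stress = 6.2 * 1.88
= 11.66 MPa

11.66


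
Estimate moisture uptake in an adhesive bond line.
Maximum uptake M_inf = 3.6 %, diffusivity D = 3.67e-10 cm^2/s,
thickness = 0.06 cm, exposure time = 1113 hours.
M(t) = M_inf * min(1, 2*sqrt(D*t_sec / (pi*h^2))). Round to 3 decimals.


Convert time: 1113 h = 4006800 s
ratio = min(1, 2*sqrt(3.67e-10*4006800/(pi*0.06^2)))
= 0.721167
M(t) = 3.6 * 0.721167 = 2.596%

2.596


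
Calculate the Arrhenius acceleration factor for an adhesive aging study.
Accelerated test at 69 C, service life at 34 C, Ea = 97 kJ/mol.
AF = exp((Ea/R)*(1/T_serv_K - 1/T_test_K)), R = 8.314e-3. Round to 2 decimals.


T_test = 342.15 K, T_serv = 307.15 K
Ea/R = 97 / 0.008314 = 11667.07
AF = exp(11667.07 * (1/307.15 - 1/342.15))
= 48.70

48.70


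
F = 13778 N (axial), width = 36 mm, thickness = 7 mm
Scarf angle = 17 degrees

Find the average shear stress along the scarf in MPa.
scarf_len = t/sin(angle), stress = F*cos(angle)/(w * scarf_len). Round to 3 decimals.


scarf_len = 7/sin(17 deg) = 23.9421
cos(17 deg) = 0.956305
stress = 13778*0.956305/(36*23.9421) = 15.287 MPa

15.287


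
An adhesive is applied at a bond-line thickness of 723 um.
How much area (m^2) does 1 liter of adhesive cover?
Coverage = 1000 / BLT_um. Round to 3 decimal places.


Coverage = 1000 / 723 = 1.383 m^2

1.383


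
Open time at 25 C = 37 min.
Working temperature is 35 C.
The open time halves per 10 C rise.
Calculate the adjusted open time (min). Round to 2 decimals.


factor = 2^((35 - 25) / 10) = 2.0000
ot = 37 / 2.0000 = 18.50 min

18.50


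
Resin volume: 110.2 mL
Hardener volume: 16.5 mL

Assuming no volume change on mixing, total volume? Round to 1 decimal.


V_total = 110.2 + 16.5 = 126.7 mL

126.7


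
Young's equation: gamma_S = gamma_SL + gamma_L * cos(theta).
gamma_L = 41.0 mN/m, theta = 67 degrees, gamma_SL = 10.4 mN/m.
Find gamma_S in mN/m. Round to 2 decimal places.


cos(67 deg) = 0.390731
gamma_S = 10.4 + 41.0 * 0.390731
= 26.42 mN/m

26.42


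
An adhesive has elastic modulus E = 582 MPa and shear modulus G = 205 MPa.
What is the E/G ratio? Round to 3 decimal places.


E/G = 582 / 205 = 2.839

2.839


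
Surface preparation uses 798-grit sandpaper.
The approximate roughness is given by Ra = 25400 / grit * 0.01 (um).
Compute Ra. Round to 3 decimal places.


Ra = 25400 / 798 * 0.01
= 254 / 798
= 0.318 um

0.318


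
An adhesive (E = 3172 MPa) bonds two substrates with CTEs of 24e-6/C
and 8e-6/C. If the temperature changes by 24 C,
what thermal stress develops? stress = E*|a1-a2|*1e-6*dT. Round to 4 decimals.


Stress = 3172 * |24 - 8| * 1e-6 * 24
= 1.2180 MPa

1.2180


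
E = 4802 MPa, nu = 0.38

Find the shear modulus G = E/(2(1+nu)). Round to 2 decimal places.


G = 4802 / (2 * 1.38)
= 1739.86 MPa

1739.86


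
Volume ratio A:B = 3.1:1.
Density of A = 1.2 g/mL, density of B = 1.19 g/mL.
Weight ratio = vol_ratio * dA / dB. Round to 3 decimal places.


Wt ratio = 3.1 * 1.2 / 1.19
= 3.126

3.126


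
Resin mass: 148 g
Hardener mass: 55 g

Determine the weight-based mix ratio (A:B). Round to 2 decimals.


Ratio = 148 / 55 = 2.69

2.69


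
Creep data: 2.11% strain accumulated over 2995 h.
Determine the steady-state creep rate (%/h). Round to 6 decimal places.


Rate = 2.11 / 2995 = 0.000705 %/h

0.000705


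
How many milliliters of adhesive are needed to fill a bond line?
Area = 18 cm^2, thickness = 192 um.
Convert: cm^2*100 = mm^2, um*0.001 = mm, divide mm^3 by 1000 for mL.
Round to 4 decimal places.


= (18 * 100) * (192 * 0.001) / 1000
= 0.3456 mL

0.3456


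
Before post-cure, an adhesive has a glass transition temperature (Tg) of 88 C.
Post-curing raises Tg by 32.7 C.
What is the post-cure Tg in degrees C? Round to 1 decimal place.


Tg_post = Tg_base + delta_Tg
= 88 + 32.7
= 120.7 C

120.7


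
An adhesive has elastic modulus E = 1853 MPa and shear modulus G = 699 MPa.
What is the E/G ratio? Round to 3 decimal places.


E/G = 1853 / 699 = 2.651

2.651


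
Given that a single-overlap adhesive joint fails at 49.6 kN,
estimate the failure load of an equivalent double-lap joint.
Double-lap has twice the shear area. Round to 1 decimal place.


Double-lap factor = 2
Expected load = 49.6 * 2 = 99.2 kN

99.2


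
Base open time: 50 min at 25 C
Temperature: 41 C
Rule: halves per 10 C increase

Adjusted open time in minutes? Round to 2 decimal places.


Acceleration = 2^((41-25)/10) = 3.0314
Open time = 50 / 3.0314 = 16.49 min

16.49


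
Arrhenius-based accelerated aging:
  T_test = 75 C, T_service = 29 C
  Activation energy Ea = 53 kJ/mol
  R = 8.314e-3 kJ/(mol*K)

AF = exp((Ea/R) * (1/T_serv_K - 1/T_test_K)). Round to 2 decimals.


T_test_K = 348.15, T_serv_K = 302.15
AF = exp((53/8.314e-3) * (1/302.15 - 1/348.15))
= 16.24

16.24


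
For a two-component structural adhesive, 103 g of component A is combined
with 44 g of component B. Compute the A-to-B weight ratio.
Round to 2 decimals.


Weight ratio A:B = 103 / 44
= 2.34

2.34


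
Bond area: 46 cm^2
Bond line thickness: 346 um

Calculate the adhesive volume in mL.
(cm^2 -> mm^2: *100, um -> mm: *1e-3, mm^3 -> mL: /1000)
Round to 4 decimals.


V = 46*100 * 346*1e-3 / 1000
= 1.5916 mL

1.5916


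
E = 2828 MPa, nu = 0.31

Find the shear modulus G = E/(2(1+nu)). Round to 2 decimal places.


G = 2828 / (2 * 1.31)
= 1079.39 MPa

1079.39


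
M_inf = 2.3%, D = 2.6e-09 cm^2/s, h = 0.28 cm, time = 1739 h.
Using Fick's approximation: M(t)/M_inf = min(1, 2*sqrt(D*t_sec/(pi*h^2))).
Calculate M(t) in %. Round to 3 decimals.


t = 6260400 s
ratio = min(1, 2*sqrt(2.6e-09*6260400/(pi*0.0784)))
= 0.514144
M(t) = 2.3 * 0.514144 = 1.183%

1.183


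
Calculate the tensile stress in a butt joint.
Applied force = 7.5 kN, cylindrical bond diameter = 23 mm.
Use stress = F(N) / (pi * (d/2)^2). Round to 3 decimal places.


A = pi * 11.5^2 = 415.4756 mm^2
sigma = 7500.0 / 415.4756 = 18.052 MPa

18.052


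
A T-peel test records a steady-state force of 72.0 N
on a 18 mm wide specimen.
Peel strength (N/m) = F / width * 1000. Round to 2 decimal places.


Peel strength = 72.0 / 18 * 1000
= 4000.00 N/m

4000.00


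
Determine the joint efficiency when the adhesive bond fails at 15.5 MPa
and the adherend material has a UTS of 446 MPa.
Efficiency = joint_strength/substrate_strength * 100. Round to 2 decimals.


Joint efficiency = 15.5 / 446 * 100
= 3.48%

3.48


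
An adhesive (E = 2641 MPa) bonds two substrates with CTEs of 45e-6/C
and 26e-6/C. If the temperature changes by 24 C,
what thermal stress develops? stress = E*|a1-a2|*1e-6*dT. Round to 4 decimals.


Stress = 2641 * |45 - 26| * 1e-6 * 24
= 1.2043 MPa

1.2043


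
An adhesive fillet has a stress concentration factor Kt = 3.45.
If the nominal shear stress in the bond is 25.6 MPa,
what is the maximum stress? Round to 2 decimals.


Max stress = 25.6 * 3.45 = 88.32 MPa

88.32


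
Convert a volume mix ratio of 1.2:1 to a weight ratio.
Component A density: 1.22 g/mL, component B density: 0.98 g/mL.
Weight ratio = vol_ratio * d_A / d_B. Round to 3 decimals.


= 1.2 * 1.22 / 0.98 = 1.494

1.494


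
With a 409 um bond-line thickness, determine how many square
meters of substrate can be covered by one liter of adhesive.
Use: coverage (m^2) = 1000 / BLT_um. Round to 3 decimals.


Coverage = 1000 / 409 = 2.445 m^2

2.445


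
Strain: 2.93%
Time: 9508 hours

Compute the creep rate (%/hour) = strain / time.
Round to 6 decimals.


Creep rate = 2.93 / 9508
= 0.000308 %/h

0.000308


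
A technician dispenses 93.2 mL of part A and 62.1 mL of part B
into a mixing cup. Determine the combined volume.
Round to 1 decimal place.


Combined volume = 93.2 + 62.1
= 155.3 mL

155.3


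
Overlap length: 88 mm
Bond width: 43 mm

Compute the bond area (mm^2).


Bond area = 88 * 43 = 3784 mm^2

3784


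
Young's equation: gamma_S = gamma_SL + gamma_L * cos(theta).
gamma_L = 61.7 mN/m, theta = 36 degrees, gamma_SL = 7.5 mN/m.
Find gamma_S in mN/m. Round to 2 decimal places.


cos(36 deg) = 0.809017
gamma_S = 7.5 + 61.7 * 0.809017
= 57.42 mN/m

57.42


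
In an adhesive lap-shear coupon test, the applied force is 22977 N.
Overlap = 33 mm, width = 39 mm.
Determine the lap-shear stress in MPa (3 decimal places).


stress = F / (overlap * width)
= 22977 / (33 * 39)
= 17.853 MPa

17.853


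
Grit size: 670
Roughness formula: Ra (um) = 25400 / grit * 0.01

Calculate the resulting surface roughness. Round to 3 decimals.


Ra = 25400 / 670 * 0.01
= 0.379 um

0.379


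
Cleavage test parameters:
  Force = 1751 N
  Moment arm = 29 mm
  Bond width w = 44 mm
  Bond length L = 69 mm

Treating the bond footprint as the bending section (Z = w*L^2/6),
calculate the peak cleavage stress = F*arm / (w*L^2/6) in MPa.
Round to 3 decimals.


M = 1751 * 29 = 50779 N*mm
Z = 44 * 69^2 / 6 = 209484 / 6 mm^3
sigma = M / Z = 6 * 50779 / 209484 = 304674 / 209484
= 1.454 MPa

1.454


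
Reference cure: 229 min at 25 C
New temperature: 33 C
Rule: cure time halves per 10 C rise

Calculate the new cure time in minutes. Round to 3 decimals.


factor = 2^((33-25)/10) = 1.7411
t_new = 229 / 1.7411 = 131.526 min

131.526


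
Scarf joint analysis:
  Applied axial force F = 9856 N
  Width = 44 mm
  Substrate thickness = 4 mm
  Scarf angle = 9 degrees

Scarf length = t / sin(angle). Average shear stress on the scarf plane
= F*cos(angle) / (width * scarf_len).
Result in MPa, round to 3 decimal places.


Scarf length = 4 / sin(9 deg) = 25.5698 mm
cos(9 deg) = 0.987688
Shear = 9856 * 0.987688 / (44 * 25.5698)
= 8.652 MPa

8.652


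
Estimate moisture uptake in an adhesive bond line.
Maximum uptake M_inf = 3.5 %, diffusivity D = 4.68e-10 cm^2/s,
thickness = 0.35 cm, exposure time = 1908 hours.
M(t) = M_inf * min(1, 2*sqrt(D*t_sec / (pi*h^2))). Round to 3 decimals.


Convert time: 1908 h = 6868800 s
ratio = min(1, 2*sqrt(4.68e-10*6868800/(pi*0.35^2)))
= 0.182789
M(t) = 3.5 * 0.182789 = 0.640%

0.640


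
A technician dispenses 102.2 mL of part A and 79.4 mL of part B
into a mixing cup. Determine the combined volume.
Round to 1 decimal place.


Combined volume = 102.2 + 79.4
= 181.6 mL

181.6


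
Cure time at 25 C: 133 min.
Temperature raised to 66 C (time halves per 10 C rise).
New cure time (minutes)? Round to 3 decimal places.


Acceleration factor = 2^(41/10) = 17.1484
New time = 133 / 17.1484 = 7.756 min

7.756


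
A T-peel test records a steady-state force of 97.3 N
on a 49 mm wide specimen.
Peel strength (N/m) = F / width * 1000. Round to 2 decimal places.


Peel strength = 97.3 / 49 * 1000
= 1985.71 N/m

1985.71


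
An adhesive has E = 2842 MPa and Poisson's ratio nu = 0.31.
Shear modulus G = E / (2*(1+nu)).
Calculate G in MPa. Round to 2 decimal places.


G = 2842 / (2*(1+0.31))
= 2842 / 2.62
= 1084.73 MPa

1084.73


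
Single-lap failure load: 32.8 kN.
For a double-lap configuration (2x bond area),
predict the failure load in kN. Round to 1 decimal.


Failure load = 32.8 * 2 = 65.6 kN

65.6


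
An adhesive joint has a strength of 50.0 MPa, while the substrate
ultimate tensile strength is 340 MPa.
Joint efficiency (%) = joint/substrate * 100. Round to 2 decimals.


Efficiency = 50.0 / 340 * 100
= 14.71%

14.71


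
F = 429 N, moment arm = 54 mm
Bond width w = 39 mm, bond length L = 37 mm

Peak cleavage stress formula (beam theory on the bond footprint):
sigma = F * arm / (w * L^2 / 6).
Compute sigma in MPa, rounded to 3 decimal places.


sigma = (429 * 54) / (39 * 1369 / 6)
= 23166 * 6 / 53391
= 138996 / 53391
= 2.603 MPa

2.603


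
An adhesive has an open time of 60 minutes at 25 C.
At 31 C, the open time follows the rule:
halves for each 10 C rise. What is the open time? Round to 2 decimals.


Factor = 2^((31-25)/10) = 1.5157
Open time = 60 / 1.5157 = 39.59 min

39.59


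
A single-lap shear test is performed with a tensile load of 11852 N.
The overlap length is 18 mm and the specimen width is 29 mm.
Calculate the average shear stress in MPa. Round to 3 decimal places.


Shear stress = F / (overlap * width)
= 11852 / (18 * 29)
= 11852 / 522
= 22.705 MPa

22.705


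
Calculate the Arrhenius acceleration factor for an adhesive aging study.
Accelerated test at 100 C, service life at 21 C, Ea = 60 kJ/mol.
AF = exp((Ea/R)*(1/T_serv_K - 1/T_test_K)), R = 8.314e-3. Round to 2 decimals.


T_test = 373.15 K, T_serv = 294.15 K
Ea/R = 60 / 0.008314 = 7216.74
AF = exp(7216.74 * (1/294.15 - 1/373.15))
= 180.22

180.22


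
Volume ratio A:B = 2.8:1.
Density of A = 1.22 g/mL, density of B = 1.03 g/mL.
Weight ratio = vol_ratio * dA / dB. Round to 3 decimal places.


Wt ratio = 2.8 * 1.22 / 1.03
= 3.317

3.317


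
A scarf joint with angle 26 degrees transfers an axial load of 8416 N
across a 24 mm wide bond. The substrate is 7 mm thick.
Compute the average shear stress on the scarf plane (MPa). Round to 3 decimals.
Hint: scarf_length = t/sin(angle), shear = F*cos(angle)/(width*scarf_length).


scarf_length = 7 / sin(26 deg) = 15.9682 mm
cos(26 deg) = 0.898794
shear stress = 8416 * 0.898794 / (24 * 15.9682)
= 19.738 MPa

19.738


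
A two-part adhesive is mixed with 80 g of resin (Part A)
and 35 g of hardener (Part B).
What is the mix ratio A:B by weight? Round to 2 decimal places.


Mix ratio = mass_A / mass_B
= 80 / 35
= 2.29

2.29


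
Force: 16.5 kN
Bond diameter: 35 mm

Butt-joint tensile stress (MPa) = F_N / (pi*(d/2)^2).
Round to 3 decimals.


F_N = 16.5 * 1000 = 16500.0 N
A = pi*(17.5)^2 = 962.1128 mm^2
stress = 16500.0 / 962.1128 = 17.150 MPa

17.150


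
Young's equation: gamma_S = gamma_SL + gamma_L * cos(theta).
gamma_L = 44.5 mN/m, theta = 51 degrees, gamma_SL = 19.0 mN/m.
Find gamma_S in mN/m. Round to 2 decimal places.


cos(51 deg) = 0.629320
gamma_S = 19.0 + 44.5 * 0.629320
= 47.00 mN/m

47.00


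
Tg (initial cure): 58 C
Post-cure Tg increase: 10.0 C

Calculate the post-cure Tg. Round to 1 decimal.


Post-cure Tg = 58 + 10.0 = 68.0 C

68.0


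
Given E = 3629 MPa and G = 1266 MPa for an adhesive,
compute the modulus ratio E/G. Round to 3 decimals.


E/G ratio = 3629 / 1266 = 2.867

2.867


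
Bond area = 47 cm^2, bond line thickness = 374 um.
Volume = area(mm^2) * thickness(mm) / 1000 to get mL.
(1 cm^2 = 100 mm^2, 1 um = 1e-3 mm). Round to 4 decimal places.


area_mm2 = 47 * 100 = 4700
blt_mm = 374 * 1e-3 = 0.374
vol_mm3 = 4700 * 0.374 = 1757.8
vol_mL = 1757.8 / 1000 = 1.7578 mL

1.7578


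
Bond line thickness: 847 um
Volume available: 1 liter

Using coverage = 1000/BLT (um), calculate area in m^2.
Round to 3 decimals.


1 L = 1e6 mm^3, thickness = 847 um = 0.847 mm
Area = 1e6 / 0.847 mm^2 = (1e6 / 0.847) / 1e6 m^2 = 1000 / 847 m^2
= 1.181 m^2

1.181


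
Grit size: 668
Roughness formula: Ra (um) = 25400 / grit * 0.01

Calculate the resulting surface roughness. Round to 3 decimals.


Ra = 25400 / 668 * 0.01
= 0.380 um

0.380


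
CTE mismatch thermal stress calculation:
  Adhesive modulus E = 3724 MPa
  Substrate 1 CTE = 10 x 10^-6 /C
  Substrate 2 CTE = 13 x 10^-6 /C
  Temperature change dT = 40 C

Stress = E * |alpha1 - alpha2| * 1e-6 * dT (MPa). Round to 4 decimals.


delta_alpha = |10 - 13| = 3 x 10^-6/C
Stress = 3724 * 3e-6 * 40
= 0.4469 MPa

0.4469


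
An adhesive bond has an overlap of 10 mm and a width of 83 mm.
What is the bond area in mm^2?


Bond area = overlap * width
= 10 * 83
= 830 mm^2

830


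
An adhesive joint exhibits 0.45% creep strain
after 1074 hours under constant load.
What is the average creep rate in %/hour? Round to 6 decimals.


Creep rate = strain / time
= 0.45 / 1074
= 0.000419 %/h

0.000419


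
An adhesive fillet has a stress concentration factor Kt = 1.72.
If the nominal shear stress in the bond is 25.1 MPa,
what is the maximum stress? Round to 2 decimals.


Max stress = 25.1 * 1.72 = 43.17 MPa

43.17


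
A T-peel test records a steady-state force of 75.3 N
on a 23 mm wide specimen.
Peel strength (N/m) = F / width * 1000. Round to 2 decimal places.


Peel strength = 75.3 / 23 * 1000
= 3273.91 N/m

3273.91


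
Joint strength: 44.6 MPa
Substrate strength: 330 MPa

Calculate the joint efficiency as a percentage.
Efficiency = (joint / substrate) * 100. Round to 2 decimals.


Efficiency = (44.6 / 330) * 100 = 13.52%

13.52


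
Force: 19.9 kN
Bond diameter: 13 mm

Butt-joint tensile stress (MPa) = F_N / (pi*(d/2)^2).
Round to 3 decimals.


F_N = 19.9 * 1000 = 19900.0 N
A = pi*(6.5)^2 = 132.7323 mm^2
stress = 19900.0 / 132.7323 = 149.926 MPa

149.926


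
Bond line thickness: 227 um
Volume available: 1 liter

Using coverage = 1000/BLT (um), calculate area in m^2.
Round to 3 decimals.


1 L = 1e6 mm^3, thickness = 227 um = 0.227 mm
Area = 1e6 / 0.227 mm^2 = (1e6 / 0.227) / 1e6 m^2 = 1000 / 227 m^2
= 4.405 m^2

4.405


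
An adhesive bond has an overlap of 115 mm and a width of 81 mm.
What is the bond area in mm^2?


Bond area = overlap * width
= 115 * 81
= 9315 mm^2

9315


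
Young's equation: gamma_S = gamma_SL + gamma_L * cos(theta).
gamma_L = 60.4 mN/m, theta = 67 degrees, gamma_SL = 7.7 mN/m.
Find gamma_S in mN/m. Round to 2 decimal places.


cos(67 deg) = 0.390731
gamma_S = 7.7 + 60.4 * 0.390731
= 31.30 mN/m

31.30


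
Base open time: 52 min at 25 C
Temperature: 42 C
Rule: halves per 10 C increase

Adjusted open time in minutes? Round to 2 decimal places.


Acceleration = 2^((42-25)/10) = 3.2490
Open time = 52 / 3.2490 = 16.00 min

16.00


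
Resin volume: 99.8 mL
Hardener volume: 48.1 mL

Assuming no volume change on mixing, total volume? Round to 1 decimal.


V_total = 99.8 + 48.1 = 147.9 mL

147.9


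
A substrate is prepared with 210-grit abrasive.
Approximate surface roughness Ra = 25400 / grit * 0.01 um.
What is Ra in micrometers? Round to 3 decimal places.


Ra = 25400 / 210 * 0.01 = 1.210 um

1.210


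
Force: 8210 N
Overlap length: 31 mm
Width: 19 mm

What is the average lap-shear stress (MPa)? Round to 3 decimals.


Average shear stress = F / (overlap * width)
= 8210 / (31 * 19)
= 13.939 MPa

13.939


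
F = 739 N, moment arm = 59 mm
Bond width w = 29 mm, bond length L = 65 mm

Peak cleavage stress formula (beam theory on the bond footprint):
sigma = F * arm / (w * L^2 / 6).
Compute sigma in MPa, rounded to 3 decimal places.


sigma = (739 * 59) / (29 * 4225 / 6)
= 43601 * 6 / 122525
= 261606 / 122525
= 2.135 MPa

2.135
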